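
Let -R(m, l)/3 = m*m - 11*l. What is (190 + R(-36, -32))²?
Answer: 22600516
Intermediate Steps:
R(m, l) = -3*m² + 33*l (R(m, l) = -3*(m*m - 11*l) = -3*(m² - 11*l) = -3*m² + 33*l)
(190 + R(-36, -32))² = (190 + (-3*(-36)² + 33*(-32)))² = (190 + (-3*1296 - 1056))² = (190 + (-3888 - 1056))² = (190 - 4944)² = (-4754)² = 22600516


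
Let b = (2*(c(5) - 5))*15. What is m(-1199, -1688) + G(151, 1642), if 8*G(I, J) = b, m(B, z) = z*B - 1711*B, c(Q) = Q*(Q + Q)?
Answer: 16302279/4 ≈ 4.0756e+6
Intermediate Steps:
c(Q) = 2*Q² (c(Q) = Q*(2*Q) = 2*Q²)
m(B, z) = -1711*B + B*z (m(B, z) = B*z - 1711*B = -1711*B + B*z)
b = 1350 (b = (2*(2*5² - 5))*15 = (2*(2*25 - 5))*15 = (2*(50 - 5))*15 = (2*45)*15 = 90*15 = 1350)
G(I, J) = 675/4 (G(I, J) = (⅛)*1350 = 675/4)
m(-1199, -1688) + G(151, 1642) = -1199*(-1711 - 1688) + 675/4 = -1199*(-3399) + 675/4 = 4075401 + 675/4 = 16302279/4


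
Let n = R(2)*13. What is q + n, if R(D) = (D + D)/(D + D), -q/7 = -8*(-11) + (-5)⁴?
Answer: -4978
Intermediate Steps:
q = -4991 (q = -7*(-8*(-11) + (-5)⁴) = -7*(88 + 625) = -7*713 = -4991)
R(D) = 1 (R(D) = (2*D)/((2*D)) = (2*D)*(1/(2*D)) = 1)
n = 13 (n = 1*13 = 13)
q + n = -4991 + 13 = -4978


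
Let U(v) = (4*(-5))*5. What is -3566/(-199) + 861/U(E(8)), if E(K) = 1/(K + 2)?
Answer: 185261/19900 ≈ 9.3096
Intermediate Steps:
E(K) = 1/(2 + K)
U(v) = -100 (U(v) = -20*5 = -100)
-3566/(-199) + 861/U(E(8)) = -3566/(-199) + 861/(-100) = -3566*(-1/199) + 861*(-1/100) = 3566/199 - 861/100 = 185261/19900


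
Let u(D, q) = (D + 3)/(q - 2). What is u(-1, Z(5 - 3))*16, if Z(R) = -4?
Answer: -16/3 ≈ -5.3333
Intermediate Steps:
u(D, q) = (3 + D)/(-2 + q)
u(-1, Z(5 - 3))*16 = ((3 - 1)/(-2 - 4))*16 = (2/(-6))*16 = -⅙*2*16 = -⅓*16 = -16/3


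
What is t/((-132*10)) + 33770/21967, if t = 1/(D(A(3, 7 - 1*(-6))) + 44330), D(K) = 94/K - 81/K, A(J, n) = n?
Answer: 179646942403/116858289240 ≈ 1.5373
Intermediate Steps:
D(K) = 13/K
t = 1/44331 (t = 1/(13/(7 - 1*(-6)) + 44330) = 1/(13/(7 + 6) + 44330) = 1/(13/13 + 44330) = 1/(13*(1/13) + 44330) = 1/(1 + 44330) = 1/44331 ≈ 2.2558e-5)
t/((-132*10)) + 33770/21967 = 1/(44331*((-132*10))) + 33770/21967 = (1/44331)/(-1320) + 33770*(1/21967) = (1/44331)*(-1/1320) + 3070/1997 = -1/58516920 + 3070/1997 = 179646942403/116858289240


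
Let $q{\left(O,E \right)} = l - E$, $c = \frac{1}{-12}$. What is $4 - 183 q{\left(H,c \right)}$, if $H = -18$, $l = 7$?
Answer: $- \frac{5169}{4} \approx -1292.3$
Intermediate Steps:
$c = - \frac{1}{12} \approx -0.083333$
$q{\left(O,E \right)} = 7 - E$
$4 - 183 q{\left(H,c \right)} = 4 - 183 \left(7 - - \frac{1}{12}\right) = 4 - 183 \left(7 + \frac{1}{12}\right) = 4 - \frac{5185}{4} = - \frac{5169}{4}$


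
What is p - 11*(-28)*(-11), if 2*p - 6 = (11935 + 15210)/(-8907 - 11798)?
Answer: -28039999/8282 ≈ -3385.7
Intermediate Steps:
p = 19417/8282 (p = 3 + ((11935 + 15210)/(-8907 - 11798))/2 = 3 + (27145/(-20705))/2 = 3 + (27145*(-1/20705))/2 = 3 + (½)*(-5429/4141) = 3 - 5429/8282 = 19417/8282 ≈ 2.3445)
p - 11*(-28)*(-11) = 19417/8282 - 11*(-28)*(-11) = 19417/8282 + 308*(-11) = 19417/8282 - 3388 = -28039999/8282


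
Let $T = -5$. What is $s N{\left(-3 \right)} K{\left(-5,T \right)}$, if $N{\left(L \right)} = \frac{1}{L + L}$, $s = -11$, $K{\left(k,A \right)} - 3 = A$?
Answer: $- \frac{11}{3} \approx -3.6667$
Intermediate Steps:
$K{\left(k,A \right)} = 3 + A$
$N{\left(L \right)} = \frac{1}{2 L}$
$s N{\left(-3 \right)} K{\left(-5,T \right)} = - 11 \frac{1}{2 \left(-3\right)} \left(3 - 5\right) = - 11 \cdot \frac{1}{2} \left(- \frac{1}{3}\right) \left(-2\right) = \left(-11\right) \left(- \frac{1}{6}\right) \left(-2\right) = \frac{11}{6} \left(-2\right) = - \frac{11}{3}$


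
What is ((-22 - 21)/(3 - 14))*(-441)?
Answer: -18963/11 ≈ -1723.9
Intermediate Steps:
((-22 - 21)/(3 - 14))*(-441) = -43/(-11)*(-441) = -43*(-1/11)*(-441) = (43/11)*(-441) = -18963/11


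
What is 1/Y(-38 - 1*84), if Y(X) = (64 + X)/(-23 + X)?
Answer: 5/2 ≈ 2.5000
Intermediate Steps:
Y(X) = (64 + X)/(-23 + X)
1/Y(-38 - 1*84) = 1/((64 + (-38 - 1*84))/(-23 + (-38 - 1*84))) = 1/((64 + (-38 - 84))/(-23 + (-38 - 84))) = 1/((64 - 122)/(-23 - 122)) = 1/(-58/(-145)) = 1/(-1/145*(-58)) = 1/(2/5) = 5/2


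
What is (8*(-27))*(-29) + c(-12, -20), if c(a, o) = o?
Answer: 6244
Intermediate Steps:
(8*(-27))*(-29) + c(-12, -20) = (8*(-27))*(-29) - 20 = -216*(-29) - 20 = 6264 - 20 = 6244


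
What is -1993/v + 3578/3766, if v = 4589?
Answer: 4456902/8641087 ≈ 0.51578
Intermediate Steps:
-1993/v + 3578/3766 = -1993/4589 + 3578/3766 = -1993*1/4589 + 3578*(1/3766) = -1993/4589 + 1789/1883 = 4456902/8641087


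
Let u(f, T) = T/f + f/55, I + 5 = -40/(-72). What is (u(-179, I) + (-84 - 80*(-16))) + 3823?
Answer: 444422326/88605 ≈ 5015.8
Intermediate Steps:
I = -40/9 (I = -5 - 40/(-72) = -5 - 40*(-1/72) = -5 + 5/9 = -40/9 ≈ -4.4444)
u(f, T) = f/55 + T/f (u(f, T) = T/f + f*(1/55) = T/f + f/55 = f/55 + T/f)
(u(-179, I) + (-84 - 80*(-16))) + 3823 = (((1/55)*(-179) - 40/9/(-179)) + (-84 - 80*(-16))) + 3823 = ((-179/55 - 40/9*(-1/179)) + (-84 + 1280)) + 3823 = ((-179/55 + 40/1611) + 1196) + 3823 = (-286169/88605 + 1196) + 3823 = 105685411/88605 + 3823 = 444422326/88605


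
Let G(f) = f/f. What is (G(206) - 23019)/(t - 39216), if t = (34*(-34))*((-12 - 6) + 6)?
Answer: 11509/12672 ≈ 0.90822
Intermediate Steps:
t = 13872 (t = -1156*(-18 + 6) = -1156*(-12) = 13872)
G(f) = 1
(G(206) - 23019)/(t - 39216) = (1 - 23019)/(13872 - 39216) = -23018/(-25344) = -23018*(-1/25344) = 11509/12672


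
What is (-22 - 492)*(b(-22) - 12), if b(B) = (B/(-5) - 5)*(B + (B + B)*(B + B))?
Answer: 2982228/5 ≈ 5.9645e+5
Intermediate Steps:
b(B) = (-5 - B/5)*(B + 4*B²) (b(B) = (B*(-⅕) - 5)*(B + (2*B)*(2*B)) = (-B/5 - 5)*(B + 4*B²) = (-5 - B/5)*(B + 4*B²))
(-22 - 492)*(b(-22) - 12) = (-22 - 492)*(-⅕*(-22)*(25 + 4*(-22)² + 101*(-22)) - 12) = -514*(-⅕*(-22)*(25 + 4*484 - 2222) - 12) = -514*(-⅕*(-22)*(25 + 1936 - 2222) - 12) = -514*(-⅕*(-22)*(-261) - 12) = -514*(-5742/5 - 12) = -514*(-5802/5) = 2982228/5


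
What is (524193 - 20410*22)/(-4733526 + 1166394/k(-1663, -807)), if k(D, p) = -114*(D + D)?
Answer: -4750482562/299130247645 ≈ -0.015881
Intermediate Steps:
k(D, p) = -228*D
(524193 - 20410*22)/(-4733526 + 1166394/k(-1663, -807)) = (524193 - 20410*22)/(-4733526 + 1166394/((-228*(-1663)))) = (524193 - 449020)/(-4733526 + 1166394/379164) = 75173/(-4733526 + 1166394*(1/379164)) = 75173/(-4733526 + 194399/63194) = 75173/(-299130247645/63194) = 75173*(-63194/299130247645) = -4750482562/299130247645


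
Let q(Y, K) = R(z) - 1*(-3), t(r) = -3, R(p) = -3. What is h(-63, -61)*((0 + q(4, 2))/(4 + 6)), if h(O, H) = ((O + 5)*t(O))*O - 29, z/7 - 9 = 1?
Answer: 0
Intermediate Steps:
z = 70 (z = 63 + 7*1 = 63 + 7 = 70)
q(Y, K) = 0 (q(Y, K) = -3 - 1*(-3) = -3 + 3 = 0)
h(O, H) = -29 + O*(-15 - 3*O) (h(O, H) = ((O + 5)*(-3))*O - 29 = ((5 + O)*(-3))*O - 29 = (-15 - 3*O)*O - 29 = O*(-15 - 3*O) - 29 = -29 + O*(-15 - 3*O))
h(-63, -61)*((0 + q(4, 2))/(4 + 6)) = (-29 - 15*(-63) - 3*(-63)**2)*((0 + 0)/(4 + 6)) = (-29 + 945 - 3*3969)*(0/10) = (-29 + 945 - 11907)*(0*(1/10)) = -10991*0 = 0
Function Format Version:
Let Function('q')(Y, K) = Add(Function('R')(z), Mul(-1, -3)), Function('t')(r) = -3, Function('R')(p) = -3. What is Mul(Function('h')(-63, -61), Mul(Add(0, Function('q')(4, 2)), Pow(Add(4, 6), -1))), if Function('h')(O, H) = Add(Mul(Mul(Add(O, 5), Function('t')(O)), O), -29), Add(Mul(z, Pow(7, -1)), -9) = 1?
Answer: 0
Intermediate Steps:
z = 70 (z = Add(63, Mul(7, 1)) = Add(63, 7) = 70)
Function('q')(Y, K) = 0 (Function('q')(Y, K) = Add(-3, Mul(-1, -3)) = Add(-3, 3) = 0)
Function('h')(O, H) = Add(-29, Mul(O, Add(-15, Mul(-3, O)))) (Function('h')(O, H) = Add(Mul(Mul(Add(O, 5), -3), O), -29) = Add(Mul(Mul(Add(5, O), -3), O), -29) = Add(Mul(Add(-15, Mul(-3, O)), O), -29) = Add(Mul(O, Add(-15, Mul(-3, O))), -29) = Add(-29, Mul(O, Add(-15, Mul(-3, O)))))
Mul(Function('h')(-63, -61), Mul(Add(0, Function('q')(4, 2)), Pow(Add(4, 6), -1))) = Mul(Add(-29, Mul(-15, -63), Mul(-3, Pow(-63, 2))), Mul(Add(0, 0), Pow(Add(4, 6), -1))) = Mul(Add(-29, 945, Mul(-3, 3969)), Mul(0, Pow(10, -1))) = Mul(Add(-29, 945, -11907), Mul(0, Rational(1, 10))) = Mul(-10991, 0) = 0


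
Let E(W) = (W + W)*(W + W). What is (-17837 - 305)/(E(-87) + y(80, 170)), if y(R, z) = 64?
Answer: -9071/15170 ≈ -0.59796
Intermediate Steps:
E(W) = 4*W**2 (E(W) = (2*W)*(2*W) = 4*W**2)
(-17837 - 305)/(E(-87) + y(80, 170)) = (-17837 - 305)/(4*(-87)**2 + 64) = -18142/(4*7569 + 64) = -18142/(30276 + 64) = -18142/30340 = -18142*1/30340 = -9071/15170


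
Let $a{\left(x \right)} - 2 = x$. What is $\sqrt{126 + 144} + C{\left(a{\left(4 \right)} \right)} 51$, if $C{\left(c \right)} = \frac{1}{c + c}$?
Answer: $\frac{17}{4} + 3 \sqrt{30} \approx 20.682$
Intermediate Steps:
$a{\left(x \right)} = 2 + x$
$C{\left(c \right)} = \frac{1}{2 c}$
$\sqrt{126 + 144} + C{\left(a{\left(4 \right)} \right)} 51 = \sqrt{126 + 144} + \frac{1}{2 \left(2 + 4\right)} 51 = \sqrt{270} + \frac{1}{2 \cdot 6} \cdot 51 = 3 \sqrt{30} + \frac{1}{2} \cdot \frac{1}{6} \cdot 51 = 3 \sqrt{30} + \frac{1}{12} \cdot 51 = 3 \sqrt{30} + \frac{17}{4} = \frac{17}{4} + 3 \sqrt{30}$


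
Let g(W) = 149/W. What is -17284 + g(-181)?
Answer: -3128553/181 ≈ -17285.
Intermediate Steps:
-17284 + g(-181) = -17284 + 149/(-181) = -17284 + 149*(-1/181) = -17284 - 149/181 = -3128553/181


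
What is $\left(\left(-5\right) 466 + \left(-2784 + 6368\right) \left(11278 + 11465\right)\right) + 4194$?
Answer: $81512776$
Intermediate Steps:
$\left(\left(-5\right) 466 + \left(-2784 + 6368\right) \left(11278 + 11465\right)\right) + 4194 = \left(-2330 + 3584 \cdot 22743\right) + 4194 = \left(-2330 + 81510912\right) + 4194 = 81508582 + 4194 = 81512776$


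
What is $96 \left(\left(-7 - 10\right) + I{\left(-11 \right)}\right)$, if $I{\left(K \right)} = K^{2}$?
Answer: $9984$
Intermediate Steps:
$96 \left(\left(-7 - 10\right) + I{\left(-11 \right)}\right) = 96 \left(\left(-7 - 10\right) + \left(-11\right)^{2}\right) = 96 \left(\left(-7 - 10\right) + 121\right) = 96 \left(-17 + 121\right) = 96 \cdot 104 = 9984$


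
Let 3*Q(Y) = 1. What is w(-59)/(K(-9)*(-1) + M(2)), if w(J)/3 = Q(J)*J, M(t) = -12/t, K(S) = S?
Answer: -59/3 ≈ -19.667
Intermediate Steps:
Q(Y) = 1/3 (Q(Y) = (1/3)*1 = 1/3)
w(J) = J (w(J) = 3*(J/3) = J)
w(-59)/(K(-9)*(-1) + M(2)) = -59/(-9*(-1) - 12/2) = -59/(9 - 12*1/2) = -59/(9 - 6) = -59/3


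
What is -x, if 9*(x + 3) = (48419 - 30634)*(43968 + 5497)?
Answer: -879734998/9 ≈ -9.7748e+7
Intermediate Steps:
x = 879734998/9 (x = -3 + ((48419 - 30634)*(43968 + 5497))/9 = -3 + (17785*49465)/9 = -3 + (⅑)*879735025 = -3 + 879735025/9 = 879734998/9 ≈ 9.7748e+7)
-x = -1*879734998/9 = -879734998/9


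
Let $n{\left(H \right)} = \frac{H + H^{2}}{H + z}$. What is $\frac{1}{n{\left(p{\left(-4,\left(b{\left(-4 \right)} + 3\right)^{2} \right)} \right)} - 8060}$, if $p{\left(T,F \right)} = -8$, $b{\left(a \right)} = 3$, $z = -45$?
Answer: $- \frac{53}{427236} \approx -0.00012405$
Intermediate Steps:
$n{\left(H \right)} = \frac{H + H^{2}}{-45 + H}$ ($n{\left(H \right)} = \frac{H + H^{2}}{H - 45} = \frac{H + H^{2}}{-45 + H}$)
$\frac{1}{n{\left(p{\left(-4,\left(b{\left(-4 \right)} + 3\right)^{2} \right)} \right)} - 8060} = \frac{1}{- \frac{8 \left(1 - 8\right)}{-45 - 8} - 8060} = \frac{1}{\left(-8\right) \frac{1}{-53} \left(-7\right) - 8060} = \frac{1}{\left(-8\right) \left(- \frac{1}{53}\right) \left(-7\right) - 8060} = \frac{1}{- \frac{56}{53} - 8060} = \frac{1}{- \frac{427236}{53}} = - \frac{53}{427236}$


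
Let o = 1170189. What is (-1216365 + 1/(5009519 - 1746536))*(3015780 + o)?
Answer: -5538006731923954462/1087661 ≈ -5.0917e+12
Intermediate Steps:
(-1216365 + 1/(5009519 - 1746536))*(3015780 + o) = (-1216365 + 1/(5009519 - 1746536))*(3015780 + 1170189) = (-1216365 + 1/3262983)*4185969 = -3968978316794/3262983*4185969 = -5538006731923954462/1087661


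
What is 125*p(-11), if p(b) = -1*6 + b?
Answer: -2125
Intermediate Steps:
p(b) = -6 + b
125*p(-11) = 125*(-6 - 11) = 125*(-17) = -2125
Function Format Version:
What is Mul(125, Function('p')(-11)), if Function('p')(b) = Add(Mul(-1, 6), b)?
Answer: -2125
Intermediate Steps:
Function('p')(b) = Add(-6, b)
Mul(125, Function('p')(-11)) = Mul(125, Add(-6, -11)) = Mul(125, -17) = -2125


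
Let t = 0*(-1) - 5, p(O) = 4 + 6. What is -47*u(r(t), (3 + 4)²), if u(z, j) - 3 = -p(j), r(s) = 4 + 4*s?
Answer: 329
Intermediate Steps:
p(O) = 10
t = -5 (t = 0 - 5 = -5)
u(z, j) = -7 (u(z, j) = 3 - 1*10 = 3 - 10 = -7)
-47*u(r(t), (3 + 4)²) = -47*(-7) = 329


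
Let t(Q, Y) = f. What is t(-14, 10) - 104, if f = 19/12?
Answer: -1229/12 ≈ -102.42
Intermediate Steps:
f = 19/12 (f = 19*(1/12) = 19/12 ≈ 1.5833)
t(Q, Y) = 19/12
t(-14, 10) - 104 = 19/12 - 104 = -1229/12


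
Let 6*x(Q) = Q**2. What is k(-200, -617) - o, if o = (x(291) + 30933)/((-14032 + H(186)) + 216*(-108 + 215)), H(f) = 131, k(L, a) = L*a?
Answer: 2273184707/18422 ≈ 1.2340e+5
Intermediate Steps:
x(Q) = Q**2/6
o = 90093/18422 (o = ((1/6)*291**2 + 30933)/((-14032 + 131) + 216*(-108 + 215)) = ((1/6)*84681 + 30933)/(-13901 + 216*107) = (28227/2 + 30933)/(-13901 + 23112) = (90093/2)/9211 = (90093/2)*(1/9211) = 90093/18422 ≈ 4.8905)
k(-200, -617) - o = -200*(-617) - 1*90093/18422 = 123400 - 90093/18422 = 2273184707/18422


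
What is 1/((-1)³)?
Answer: -1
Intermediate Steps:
1/((-1)³) = 1/(-1) = -1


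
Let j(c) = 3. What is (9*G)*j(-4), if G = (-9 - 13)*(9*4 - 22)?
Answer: -8316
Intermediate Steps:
G = -308 (G = -22*(36 - 22) = -22*14 = -308)
(9*G)*j(-4) = (9*(-308))*3 = -2772*3 = -8316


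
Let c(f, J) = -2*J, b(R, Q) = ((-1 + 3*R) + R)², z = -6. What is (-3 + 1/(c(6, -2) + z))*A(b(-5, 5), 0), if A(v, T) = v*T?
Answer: 0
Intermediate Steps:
b(R, Q) = (-1 + 4*R)²
A(v, T) = T*v
(-3 + 1/(c(6, -2) + z))*A(b(-5, 5), 0) = (-3 + 1/(-2*(-2) - 6))*(0*(-1 + 4*(-5))²) = (-3 + 1/(4 - 6))*(0*(-1 - 20)²) = (-3 + 1/(-2))*(0*(-21)²) = (-3 - ½)*(0*441) = -7/2*0 = 0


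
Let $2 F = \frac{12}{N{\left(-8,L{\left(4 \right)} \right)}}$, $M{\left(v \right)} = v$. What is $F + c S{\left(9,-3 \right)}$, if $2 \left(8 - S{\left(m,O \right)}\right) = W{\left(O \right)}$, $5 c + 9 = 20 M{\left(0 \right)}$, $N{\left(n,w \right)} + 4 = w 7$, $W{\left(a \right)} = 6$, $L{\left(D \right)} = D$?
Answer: $- \frac{35}{4} \approx -8.75$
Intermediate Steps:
$N{\left(n,w \right)} = -4 + 7 w$ ($N{\left(n,w \right)} = -4 + w 7 = -4 + 7 w$)
$c = - \frac{9}{5}$ ($c = - \frac{9}{5} + \frac{20 \cdot 0}{5} = - \frac{9}{5} + \frac{1}{5} \cdot 0 = - \frac{9}{5} + 0 = - \frac{9}{5} \approx -1.8$)
$S{\left(m,O \right)} = 5$ ($S{\left(m,O \right)} = 8 - 3 = 5$)
$F = \frac{1}{4}$ ($F = \frac{12 \frac{1}{-4 + 7 \cdot 4}}{2} = \frac{12 \frac{1}{-4 + 28}}{2} = \frac{12 \cdot \frac{1}{24}}{2} = \frac{1}{2} \cdot \frac{1}{2} = \frac{1}{4} \approx 0.25$)
$F + c S{\left(9,-3 \right)} = \frac{1}{4} - 9 = - \frac{35}{4}$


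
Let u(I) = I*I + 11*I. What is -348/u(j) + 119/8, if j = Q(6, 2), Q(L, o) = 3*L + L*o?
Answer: 23931/1640 ≈ 14.592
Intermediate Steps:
j = 30 (j = 6*(3 + 2) = 6*5 = 30)
u(I) = I² + 11*I
-348/u(j) + 119/8 = -348*1/(30*(11 + 30)) + 119/8 = -348/(30*41) + 119*(⅛) = -348/1230 + 119/8 = -348*1/1230 + 119/8 = -58/205 + 119/8 = 23931/1640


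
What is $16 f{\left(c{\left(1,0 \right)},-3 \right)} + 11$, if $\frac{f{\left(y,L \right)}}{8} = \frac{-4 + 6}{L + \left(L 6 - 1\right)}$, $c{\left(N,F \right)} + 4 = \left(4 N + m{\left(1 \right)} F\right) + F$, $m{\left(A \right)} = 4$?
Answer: $- \frac{7}{11} \approx -0.63636$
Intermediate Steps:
$c{\left(N,F \right)} = -4 + 4 N + 5 F$ ($c{\left(N,F \right)} = -4 + \left(\left(4 N + 4 F\right) + F\right) = -4 + \left(\left(4 F + 4 N\right) + F\right) = -4 + \left(4 N + 5 F\right) = -4 + 4 N + 5 F$)
$f{\left(y,L \right)} = \frac{16}{-1 + 7 L}$ ($f{\left(y,L \right)} = 8 \frac{-4 + 6}{L + \left(L 6 - 1\right)} = 8 \frac{2}{L + \left(6 L - 1\right)} = 8 \frac{2}{L + \left(-1 + 6 L\right)} = 8 \frac{2}{-1 + 7 L} = \frac{16}{-1 + 7 L}$)
$16 f{\left(c{\left(1,0 \right)},-3 \right)} + 11 = 16 \frac{16}{-1 + 7 \left(-3\right)} + 11 = 16 \frac{16}{-1 - 21} + 11 = 16 \frac{16}{-22} + 11 = 16 \cdot 16 \left(- \frac{1}{22}\right) + 11 = 16 \left(- \frac{8}{11}\right) + 11 = - \frac{128}{11} + 11 = - \frac{7}{11}$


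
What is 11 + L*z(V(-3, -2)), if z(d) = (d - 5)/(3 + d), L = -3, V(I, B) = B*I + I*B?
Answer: 48/5 ≈ 9.6000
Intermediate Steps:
V(I, B) = 2*B*I (V(I, B) = B*I + B*I = 2*B*I)
z(d) = (-5 + d)/(3 + d)
11 + L*z(V(-3, -2)) = 11 - 3*(-5 + 2*(-2)*(-3))/(3 + 2*(-2)*(-3)) = 11 - 3*(-5 + 12)/(3 + 12) = 11 - 3*7/15 = 11 - 7/5 = 48/5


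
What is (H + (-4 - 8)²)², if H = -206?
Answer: 3844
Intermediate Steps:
(H + (-4 - 8)²)² = (-206 + (-4 - 8)²)² = (-206 + (-12)²)² = (-206 + 144)² = (-62)² = 3844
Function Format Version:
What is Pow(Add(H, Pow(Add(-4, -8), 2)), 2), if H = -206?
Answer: 3844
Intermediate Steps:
Pow(Add(H, Pow(Add(-4, -8), 2)), 2) = Pow(Add(-206, Pow(Add(-4, -8), 2)), 2) = Pow(Add(-206, Pow(-12, 2)), 2) = Pow(Add(-206, 144), 2) = Pow(-62, 2) = 3844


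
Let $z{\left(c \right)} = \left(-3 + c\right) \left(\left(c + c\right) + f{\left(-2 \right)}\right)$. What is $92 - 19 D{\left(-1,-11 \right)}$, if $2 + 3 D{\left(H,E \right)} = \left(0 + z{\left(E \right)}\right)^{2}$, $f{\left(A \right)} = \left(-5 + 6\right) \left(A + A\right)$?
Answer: $- \frac{2517110}{3} \approx -8.3904 \cdot 10^{5}$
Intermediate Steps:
$f{\left(A \right)} = 2 A$ ($f{\left(A \right)} = 1 \cdot 2 A = 2 A$)
$z{\left(c \right)} = \left(-4 + 2 c\right) \left(-3 + c\right)$ ($z{\left(c \right)} = \left(-3 + c\right) \left(\left(c + c\right) + 2 \left(-2\right)\right) = \left(-3 + c\right) \left(2 c - 4\right) = \left(-3 + c\right) \left(-4 + 2 c\right) = \left(-4 + 2 c\right) \left(-3 + c\right)$)
$D{\left(H,E \right)} = - \frac{2}{3} + \frac{\left(12 - 10 E + 2 E^{2}\right)^{2}}{3}$ ($D{\left(H,E \right)} = - \frac{2}{3} + \frac{\left(0 + \left(12 - 10 E + 2 E^{2}\right)\right)^{2}}{3} = - \frac{2}{3} + \frac{\left(12 - 10 E + 2 E^{2}\right)^{2}}{3}$)
$92 - 19 D{\left(-1,-11 \right)} = 92 - 19 \left(- \frac{2}{3} + \frac{4 \left(6 + \left(-11\right)^{2} - -55\right)^{2}}{3}\right) = 92 - 19 \left(- \frac{2}{3} + \frac{4 \left(6 + 121 + 55\right)^{2}}{3}\right) = 92 - 19 \left(- \frac{2}{3} + \frac{4 \cdot 182^{2}}{3}\right) = 92 - 19 \left(- \frac{2}{3} + \frac{4}{3} \cdot 33124\right) = 92 - 19 \left(- \frac{2}{3} + \frac{132496}{3}\right) = 92 - \frac{2517386}{3} = - \frac{2517110}{3}$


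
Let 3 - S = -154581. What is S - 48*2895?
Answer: 15624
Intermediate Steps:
S = 154584 (S = 3 - 1*(-154581) = 3 + 154581 = 154584)
S - 48*2895 = 154584 - 48*2895 = 154584 - 138960 = 15624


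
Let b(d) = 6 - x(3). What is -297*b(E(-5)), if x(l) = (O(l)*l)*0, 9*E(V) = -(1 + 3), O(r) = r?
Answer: -1782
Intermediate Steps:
E(V) = -4/9 (E(V) = (-(1 + 3))/9 = (-1*4)/9 = (⅑)*(-4) = -4/9)
x(l) = 0 (x(l) = (l*l)*0 = l²*0 = 0)
b(d) = 6 (b(d) = 6 - 1*0 = 6 + 0 = 6)
-297*b(E(-5)) = -297*6 = -1782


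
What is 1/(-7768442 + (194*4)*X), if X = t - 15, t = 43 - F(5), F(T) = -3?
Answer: -1/7744386 ≈ -1.2913e-7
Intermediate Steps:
t = 46 (t = 43 - 1*(-3) = 43 + 3 = 46)
X = 31 (X = 46 - 15 = 31)
1/(-7768442 + (194*4)*X) = 1/(-7768442 + (194*4)*31) = 1/(-7768442 + 776*31) = 1/(-7768442 + 24056) = 1/(-7744386) = -1/7744386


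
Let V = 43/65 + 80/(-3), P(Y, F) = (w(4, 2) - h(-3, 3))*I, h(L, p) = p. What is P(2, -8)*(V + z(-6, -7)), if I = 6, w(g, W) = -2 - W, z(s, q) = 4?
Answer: 60074/65 ≈ 924.21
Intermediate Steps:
P(Y, F) = -42 (P(Y, F) = ((-2 - 1*2) - 1*3)*6 = ((-2 - 2) - 3)*6 = (-4 - 3)*6 = -7*6 = -42)
V = -5071/195 (V = 43*(1/65) + 80*(-⅓) = 43/65 - 80/3 = -5071/195 ≈ -26.005)
P(2, -8)*(V + z(-6, -7)) = -42*(-5071/195 + 4) = -42*(-4291/195) = 60074/65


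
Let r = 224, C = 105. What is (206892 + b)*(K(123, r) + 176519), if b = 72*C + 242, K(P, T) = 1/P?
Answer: 4661401347572/123 ≈ 3.7898e+10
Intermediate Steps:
b = 7802 (b = 72*105 + 242 = 7560 + 242 = 7802)
(206892 + b)*(K(123, r) + 176519) = (206892 + 7802)*(1/123 + 176519) = 214694*(1/123 + 176519) = 214694*(21711838/123) = 4661401347572/123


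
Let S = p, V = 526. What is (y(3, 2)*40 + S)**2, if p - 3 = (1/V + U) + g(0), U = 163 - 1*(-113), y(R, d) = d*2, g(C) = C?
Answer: 53321737225/276676 ≈ 1.9272e+5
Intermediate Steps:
y(R, d) = 2*d
U = 276 (U = 163 + 113 = 276)
p = 146755/526 (p = 3 + ((1/526 + 276) + 0) = 3 + (145177/526 + 0) = 3 + 145177/526 = 146755/526 ≈ 279.00)
S = 146755/526 ≈ 279.00
(y(3, 2)*40 + S)**2 = ((2*2)*40 + 146755/526)**2 = (4*40 + 146755/526)**2 = (160 + 146755/526)**2 = (230915/526)**2 = 53321737225/276676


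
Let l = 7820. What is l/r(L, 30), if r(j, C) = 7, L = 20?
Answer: 7820/7 ≈ 1117.1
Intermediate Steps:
l/r(L, 30) = 7820/7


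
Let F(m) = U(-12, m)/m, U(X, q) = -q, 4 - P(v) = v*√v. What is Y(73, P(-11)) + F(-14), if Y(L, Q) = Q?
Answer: 3 + 11*I*√11 ≈ 3.0 + 36.483*I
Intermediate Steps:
P(v) = 4 - v^(3/2) (P(v) = 4 - v*√v = 4 - v^(3/2))
F(m) = -1 (F(m) = (-m)/m = -1)
Y(73, P(-11)) + F(-14) = (4 - (-11)^(3/2)) - 1 = (4 - (-11)*I*√11) - 1 = (4 + 11*I*√11) - 1 = 3 + 11*I*√11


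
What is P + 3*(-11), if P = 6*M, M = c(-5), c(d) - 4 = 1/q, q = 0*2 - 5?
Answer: -51/5 ≈ -10.200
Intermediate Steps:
q = -5 (q = 0 - 5 = -5)
c(d) = 19/5 (c(d) = 4 + 1/(-5) = 4 - 1/5 = 19/5)
M = 19/5 ≈ 3.8000
P = 114/5 (P = 6*(19/5) = 114/5 ≈ 22.800)
P + 3*(-11) = 114/5 + 3*(-11) = 114/5 - 33 = -51/5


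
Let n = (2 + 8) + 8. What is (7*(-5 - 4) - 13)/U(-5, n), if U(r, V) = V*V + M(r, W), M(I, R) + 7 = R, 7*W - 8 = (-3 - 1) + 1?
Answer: -133/556 ≈ -0.23921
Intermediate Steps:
W = 5/7 (W = 8/7 + ((-3 - 1) + 1)/7 = 8/7 + (-4 + 1)/7 = 8/7 + (1/7)*(-3) = 8/7 - 3/7 = 5/7 ≈ 0.71429)
M(I, R) = -7 + R
n = 18 (n = 10 + 8 = 18)
U(r, V) = -44/7 + V**2 (U(r, V) = V*V + (-7 + 5/7) = V**2 - 44/7 = -44/7 + V**2)
(7*(-5 - 4) - 13)/U(-5, n) = (7*(-5 - 4) - 13)/(-44/7 + 18**2) = (7*(-9) - 13)/(-44/7 + 324) = (-63 - 13)/(2224/7) = -76*7/2224 = -133/556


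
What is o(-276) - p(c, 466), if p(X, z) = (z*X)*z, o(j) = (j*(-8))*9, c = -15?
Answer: 3277212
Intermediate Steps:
o(j) = -72*j (o(j) = -8*j*9 = -72*j)
p(X, z) = X*z² (p(X, z) = (X*z)*z = X*z²)
o(-276) - p(c, 466) = -72*(-276) - (-15)*466² = 19872 - (-15)*217156 = 19872 - 1*(-3257340) = 19872 + 3257340 = 3277212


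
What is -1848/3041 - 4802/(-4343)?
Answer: 6577018/13207063 ≈ 0.49799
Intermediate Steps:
-1848/3041 - 4802/(-4343) = -1848*1/3041 - 4802*(-1/4343) = -1848/3041 + 4802/4343 = 6577018/13207063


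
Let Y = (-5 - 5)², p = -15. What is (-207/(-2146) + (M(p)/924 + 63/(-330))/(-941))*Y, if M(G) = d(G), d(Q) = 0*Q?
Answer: 107358180/11106623 ≈ 9.6661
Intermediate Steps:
d(Q) = 0
M(G) = 0
Y = 100 (Y = (-10)² = 100)
(-207/(-2146) + (M(p)/924 + 63/(-330))/(-941))*Y = (-207/(-2146) + (0/924 + 63/(-330))/(-941))*100 = (-207*(-1/2146) + (0*(1/924) + 63*(-1/330))*(-1/941))*100 = (207/2146 + (0 - 21/110)*(-1/941))*100 = (207/2146 - 21/110*(-1/941))*100 = (207/2146 + 21/103510)*100 = (5367909/55533115)*100 = 107358180/11106623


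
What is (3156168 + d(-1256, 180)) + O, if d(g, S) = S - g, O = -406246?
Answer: 2751358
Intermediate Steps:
(3156168 + d(-1256, 180)) + O = (3156168 + (180 - 1*(-1256))) - 406246 = (3156168 + (180 + 1256)) - 406246 = (3156168 + 1436) - 406246 = 3157604 - 406246 = 2751358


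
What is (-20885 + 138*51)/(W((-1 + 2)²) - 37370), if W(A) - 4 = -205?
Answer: 13847/37571 ≈ 0.36856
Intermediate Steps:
W(A) = -201 (W(A) = 4 - 205 = -201)
(-20885 + 138*51)/(W((-1 + 2)²) - 37370) = (-20885 + 138*51)/(-201 - 37370) = (-20885 + 7038)/(-37571) = -13847*(-1/37571) = 13847/37571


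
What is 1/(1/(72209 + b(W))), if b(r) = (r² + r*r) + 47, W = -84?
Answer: 86368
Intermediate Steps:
b(r) = 47 + 2*r² (b(r) = (r² + r²) + 47 = 2*r² + 47 = 47 + 2*r²)
1/(1/(72209 + b(W))) = 1/(1/(72209 + (47 + 2*(-84)²))) = 1/(1/(72209 + (47 + 2*7056))) = 1/(1/(72209 + (47 + 14112))) = 1/(1/(72209 + 14159)) = 1/(1/86368) = 86368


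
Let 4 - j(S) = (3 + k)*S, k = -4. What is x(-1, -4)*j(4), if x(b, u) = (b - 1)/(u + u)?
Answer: 2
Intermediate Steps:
x(b, u) = (-1 + b)/(2*u) (x(b, u) = (-1 + b)/((2*u)) = (-1 + b)*(1/(2*u)) = (-1 + b)/(2*u))
j(S) = 4 + S (j(S) = 4 - (3 - 4)*S = 4 - (-1)*S = 4 + S)
x(-1, -4)*j(4) = ((½)*(-1 - 1)/(-4))*(4 + 4) = ((½)*(-¼)*(-2))*8 = (¼)*8 = 2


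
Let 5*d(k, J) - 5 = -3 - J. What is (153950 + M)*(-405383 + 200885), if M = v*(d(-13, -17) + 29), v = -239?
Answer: -149396831892/5 ≈ -2.9879e+10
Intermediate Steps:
d(k, J) = ⅖ - J/5 (d(k, J) = 1 + (-3 - J)/5 = 1 + (-⅗ - J/5) = ⅖ - J/5)
M = -39196/5 (M = -239*((⅖ - ⅕*(-17)) + 29) = -239*((⅖ + 17/5) + 29) = -239*(19/5 + 29) = -239*164/5 = -39196/5 ≈ -7839.2)
(153950 + M)*(-405383 + 200885) = (153950 - 39196/5)*(-405383 + 200885) = (730554/5)*(-204498) = -149396831892/5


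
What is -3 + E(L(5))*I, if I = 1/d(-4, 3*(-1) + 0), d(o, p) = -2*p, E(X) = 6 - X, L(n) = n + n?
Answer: -11/3 ≈ -3.6667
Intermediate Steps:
L(n) = 2*n
I = ⅙ (I = 1/(-2*(3*(-1) + 0)) = 1/(-2*(-3 + 0)) = 1/(-2*(-3)) = 1/6 = ⅙ ≈ 0.16667)
-3 + E(L(5))*I = -3 + (6 - 2*5)*(⅙) = -3 + (6 - 1*10)*(⅙) = -3 + (6 - 10)*(⅙) = -3 - 4*⅙ = -3 - ⅔ = -11/3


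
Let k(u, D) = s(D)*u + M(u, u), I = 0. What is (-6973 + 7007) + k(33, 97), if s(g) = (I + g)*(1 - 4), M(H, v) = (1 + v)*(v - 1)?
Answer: -8481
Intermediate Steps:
M(H, v) = (1 + v)*(-1 + v)
s(g) = -3*g (s(g) = (0 + g)*(1 - 4) = g*(-3) = -3*g)
k(u, D) = -1 + u**2 - 3*D*u (k(u, D) = (-3*D)*u + (-1 + u**2) = -3*D*u + (-1 + u**2) = -1 + u**2 - 3*D*u)
(-6973 + 7007) + k(33, 97) = (-6973 + 7007) + (-1 + 33**2 - 3*97*33) = 34 + (-1 + 1089 - 9603) = 34 - 8515 = -8481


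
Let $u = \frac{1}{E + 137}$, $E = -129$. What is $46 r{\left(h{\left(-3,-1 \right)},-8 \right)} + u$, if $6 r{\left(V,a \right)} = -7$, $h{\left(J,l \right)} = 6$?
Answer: $- \frac{1285}{24} \approx -53.542$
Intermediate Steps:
$r{\left(V,a \right)} = - \frac{7}{6}$ ($r{\left(V,a \right)} = \frac{1}{6} \left(-7\right) = - \frac{7}{6}$)
$u = \frac{1}{8}$ ($u = \frac{1}{-129 + 137} = \frac{1}{8} \approx 0.125$)
$46 r{\left(h{\left(-3,-1 \right)},-8 \right)} + u = 46 \left(- \frac{7}{6}\right) + \frac{1}{8} = - \frac{161}{3} + \frac{1}{8} = - \frac{1285}{24}$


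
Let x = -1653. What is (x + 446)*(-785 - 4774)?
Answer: 6709713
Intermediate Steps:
(x + 446)*(-785 - 4774) = (-1653 + 446)*(-785 - 4774) = -1207*(-5559) = 6709713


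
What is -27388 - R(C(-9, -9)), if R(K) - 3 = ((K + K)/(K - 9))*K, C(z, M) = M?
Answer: -27382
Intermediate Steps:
R(K) = 3 + 2*K²/(-9 + K) (R(K) = 3 + ((K + K)/(K - 9))*K = 3 + ((2*K)/(-9 + K))*K = 3 + (2*K/(-9 + K))*K = 3 + 2*K²/(-9 + K))
-27388 - R(C(-9, -9)) = -27388 - (-27 + 2*(-9)² + 3*(-9))/(-9 - 9) = -27388 - (-27 + 2*81 - 27)/(-18) = -27388 - (-1)*(-27 + 162 - 27)/18 = -27388 - (-1)*108/18 = -27388 - 1*(-6) = -27388 + 6 = -27382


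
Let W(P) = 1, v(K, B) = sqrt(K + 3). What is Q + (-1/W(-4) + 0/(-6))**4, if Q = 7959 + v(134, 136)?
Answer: 7960 + sqrt(137) ≈ 7971.7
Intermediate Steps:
v(K, B) = sqrt(3 + K)
Q = 7959 + sqrt(137) (Q = 7959 + sqrt(3 + 134) = 7959 + sqrt(137) ≈ 7970.7)
Q + (-1/W(-4) + 0/(-6))**4 = (7959 + sqrt(137)) + (-1/1 + 0/(-6))**4 = (7959 + sqrt(137)) + (-1*1 + 0*(-1/6))**4 = (7959 + sqrt(137)) + (-1 + 0)**4 = (7959 + sqrt(137)) + (-1)**4 = (7959 + sqrt(137)) + 1 = 7960 + sqrt(137)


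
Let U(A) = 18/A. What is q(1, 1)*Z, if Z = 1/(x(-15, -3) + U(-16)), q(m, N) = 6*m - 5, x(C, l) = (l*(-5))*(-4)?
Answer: -8/489 ≈ -0.016360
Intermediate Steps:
x(C, l) = 20*l (x(C, l) = -5*l*(-4) = 20*l)
q(m, N) = -5 + 6*m
Z = -8/489 (Z = 1/(20*(-3) + 18/(-16)) = 1/(-60 + 18*(-1/16)) = 1/(-60 - 9/8) = 1/(-489/8) = -8/489 ≈ -0.016360)
q(1, 1)*Z = (-5 + 6*1)*(-8/489) = (-5 + 6)*(-8/489) = 1*(-8/489) = -8/489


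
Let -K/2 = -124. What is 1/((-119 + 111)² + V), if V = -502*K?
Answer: -1/124432 ≈ -8.0365e-6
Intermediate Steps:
K = 248 (K = -2*(-124) = 248)
V = -124496 (V = -502*248 = -124496)
1/((-119 + 111)² + V) = 1/((-119 + 111)² - 124496) = 1/((-8)² - 124496) = 1/(64 - 124496) = 1/(-124432) = -1/124432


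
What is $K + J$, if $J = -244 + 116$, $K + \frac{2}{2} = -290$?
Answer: $-419$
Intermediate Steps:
$K = -291$ ($K = -1 - 290 = -291$)
$J = -128$
$K + J = -291 - 128 = -419$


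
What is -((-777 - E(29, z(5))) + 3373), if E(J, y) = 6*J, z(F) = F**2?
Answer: -2422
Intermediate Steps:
-((-777 - E(29, z(5))) + 3373) = -((-777 - 6*29) + 3373) = -((-777 - 1*174) + 3373) = -((-777 - 174) + 3373) = -(-951 + 3373) = -1*2422 = -2422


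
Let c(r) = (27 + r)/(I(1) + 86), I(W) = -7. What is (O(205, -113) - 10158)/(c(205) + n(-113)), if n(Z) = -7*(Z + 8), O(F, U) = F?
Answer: -786287/58297 ≈ -13.488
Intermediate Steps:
c(r) = 27/79 + r/79 (c(r) = (27 + r)/(-7 + 86) = (27 + r)/79 = (27 + r)*(1/79) = 27/79 + r/79)
n(Z) = -56 - 7*Z (n(Z) = -7*(8 + Z) = -56 - 7*Z)
(O(205, -113) - 10158)/(c(205) + n(-113)) = (205 - 10158)/((27/79 + (1/79)*205) + (-56 - 7*(-113))) = -9953/((27/79 + 205/79) + (-56 + 791)) = -9953/(232/79 + 735) = -9953/58297/79 = -9953*79/58297 = -786287/58297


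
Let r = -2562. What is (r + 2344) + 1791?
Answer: 1573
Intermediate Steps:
(r + 2344) + 1791 = (-2562 + 2344) + 1791 = -218 + 1791 = 1573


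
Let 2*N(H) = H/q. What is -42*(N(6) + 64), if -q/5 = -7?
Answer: -13458/5 ≈ -2691.6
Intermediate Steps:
q = 35 (q = -5*(-7) = 35)
N(H) = H/70 (N(H) = (H/35)/2 = H/70)
-42*(N(6) + 64) = -42*((1/70)*6 + 64) = -42*(3/35 + 64) = -42*2243/35 = -13458/5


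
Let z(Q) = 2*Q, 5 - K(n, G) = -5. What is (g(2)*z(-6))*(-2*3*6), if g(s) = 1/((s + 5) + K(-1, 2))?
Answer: 432/17 ≈ 25.412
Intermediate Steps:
K(n, G) = 10 (K(n, G) = 5 - 1*(-5) = 5 + 5 = 10)
g(s) = 1/(15 + s) (g(s) = 1/((s + 5) + 10) = 1/((5 + s) + 10) = 1/(15 + s))
(g(2)*z(-6))*(-2*3*6) = ((2*(-6))/(15 + 2))*(-2*3*6) = (-12/17)*(-6*6) = ((1/17)*(-12))*(-36) = -12/17*(-36) = 432/17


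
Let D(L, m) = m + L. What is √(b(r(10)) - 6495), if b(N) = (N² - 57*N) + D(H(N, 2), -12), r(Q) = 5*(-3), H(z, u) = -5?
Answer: 2*I*√1358 ≈ 73.702*I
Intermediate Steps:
D(L, m) = L + m
r(Q) = -15
b(N) = -17 + N² - 57*N (b(N) = (N² - 57*N) + (-5 - 12) = (N² - 57*N) - 17 = -17 + N² - 57*N)
√(b(r(10)) - 6495) = √((-17 + (-15)² - 57*(-15)) - 6495) = √((-17 + 225 + 855) - 6495) = √(1063 - 6495) = √(-5432) = 2*I*√1358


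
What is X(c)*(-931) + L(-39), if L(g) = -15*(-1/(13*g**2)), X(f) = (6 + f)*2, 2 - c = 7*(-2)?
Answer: -269993719/6591 ≈ -40964.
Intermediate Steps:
c = 16 (c = 2 - 7*(-2) = 2 - 1*(-14) = 2 + 14 = 16)
X(f) = 12 + 2*f
L(g) = 15/(13*g**2) (L(g) = -(-15)/(13*g**2) = 15/(13*g**2))
X(c)*(-931) + L(-39) = (12 + 2*16)*(-931) + (15/13)/(-39)**2 = (12 + 32)*(-931) + (15/13)*(1/1521) = 44*(-931) + 5/6591 = -40964 + 5/6591 = -269993719/6591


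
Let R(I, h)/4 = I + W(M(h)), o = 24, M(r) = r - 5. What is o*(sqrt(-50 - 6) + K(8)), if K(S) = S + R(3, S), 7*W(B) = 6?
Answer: 3936/7 + 48*I*sqrt(14) ≈ 562.29 + 179.6*I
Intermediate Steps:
M(r) = -5 + r
W(B) = 6/7 (W(B) = (1/7)*6 = 6/7)
R(I, h) = 24/7 + 4*I (R(I, h) = 4*(I + 6/7) = 4*(6/7 + I) = 24/7 + 4*I)
K(S) = 108/7 + S (K(S) = S + (24/7 + 4*3) = S + (24/7 + 12) = S + 108/7 = 108/7 + S)
o*(sqrt(-50 - 6) + K(8)) = 24*(sqrt(-50 - 6) + (108/7 + 8)) = 24*(sqrt(-56) + 164/7) = 24*(2*I*sqrt(14) + 164/7) = 24*(164/7 + 2*I*sqrt(14)) = 3936/7 + 48*I*sqrt(14)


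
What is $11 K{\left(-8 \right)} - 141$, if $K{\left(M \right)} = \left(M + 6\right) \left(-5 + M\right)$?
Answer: $145$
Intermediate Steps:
$K{\left(M \right)} = \left(-5 + M\right) \left(6 + M\right)$ ($K{\left(M \right)} = \left(6 + M\right) \left(-5 + M\right) = \left(-5 + M\right) \left(6 + M\right)$)
$11 K{\left(-8 \right)} - 141 = 11 \left(-30 - 8 + \left(-8\right)^{2}\right) - 141 = 11 \left(-30 - 8 + 64\right) - 141 = 11 \cdot 26 - 141 = 286 - 141 = 145$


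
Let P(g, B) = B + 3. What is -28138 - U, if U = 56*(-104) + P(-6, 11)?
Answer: -22328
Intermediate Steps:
P(g, B) = 3 + B
U = -5810 (U = 56*(-104) + (3 + 11) = -5824 + 14 = -5810)
-28138 - U = -28138 - 1*(-5810) = -28138 + 5810 = -22328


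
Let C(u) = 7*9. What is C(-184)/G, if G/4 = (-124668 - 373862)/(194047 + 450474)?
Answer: -40604823/1994120 ≈ -20.362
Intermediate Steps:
C(u) = 63
G = -1994120/644521 (G = 4*((-124668 - 373862)/(194047 + 450474)) = 4*(-498530/644521) = -1994120/644521 ≈ -3.0940)
C(-184)/G = 63/(-1994120/644521) = 63*(-644521/1994120) = -40604823/1994120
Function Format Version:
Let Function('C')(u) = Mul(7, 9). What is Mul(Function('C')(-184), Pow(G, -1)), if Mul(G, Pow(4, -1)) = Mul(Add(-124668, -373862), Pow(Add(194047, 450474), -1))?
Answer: Rational(-40604823, 1994120) ≈ -20.362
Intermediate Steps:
Function('C')(u) = 63
G = Rational(-1994120, 644521) (G = Mul(4, Mul(Add(-124668, -373862), Pow(Add(194047, 450474), -1))) = Mul(4, Mul(-498530, Pow(644521, -1))) = Mul(4, Mul(-498530, Rational(1, 644521))) = Mul(4, Rational(-498530, 644521)) = Rational(-1994120, 644521) ≈ -3.0940)
Mul(Function('C')(-184), Pow(G, -1)) = Mul(63, Pow(Rational(-1994120, 644521), -1)) = Mul(63, Rational(-644521, 1994120)) = Rational(-40604823, 1994120)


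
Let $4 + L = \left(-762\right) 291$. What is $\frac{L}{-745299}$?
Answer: $\frac{221746}{745299} \approx 0.29753$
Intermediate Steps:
$L = -221746$ ($L = -4 - 221742 = -221746$)
$\frac{L}{-745299} = - \frac{221746}{-745299} = \left(-221746\right) \left(- \frac{1}{745299}\right) = \frac{221746}{745299}$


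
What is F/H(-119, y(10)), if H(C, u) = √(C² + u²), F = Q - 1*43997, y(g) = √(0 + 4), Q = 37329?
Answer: -6668*√14165/14165 ≈ -56.026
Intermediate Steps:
y(g) = 2 (y(g) = √4 = 2)
F = -6668 (F = 37329 - 1*43997 = 37329 - 43997 = -6668)
F/H(-119, y(10)) = -6668/√((-119)² + 2²) = -6668/√(14161 + 4) = -6668*√14165/14165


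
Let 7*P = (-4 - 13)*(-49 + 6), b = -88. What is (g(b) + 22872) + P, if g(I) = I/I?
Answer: 160842/7 ≈ 22977.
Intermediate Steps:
g(I) = 1
P = 731/7 (P = ((-4 - 13)*(-49 + 6))/7 = (-17*(-43))/7 = (⅐)*731 = 731/7 ≈ 104.43)
(g(b) + 22872) + P = (1 + 22872) + 731/7 = 22873 + 731/7 = 160842/7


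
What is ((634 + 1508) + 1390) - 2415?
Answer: 1117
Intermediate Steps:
((634 + 1508) + 1390) - 2415 = (2142 + 1390) - 2415 = 3532 - 2415 = 1117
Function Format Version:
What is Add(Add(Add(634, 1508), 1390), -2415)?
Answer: 1117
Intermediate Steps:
Add(Add(Add(634, 1508), 1390), -2415) = Add(Add(2142, 1390), -2415) = Add(3532, -2415) = 1117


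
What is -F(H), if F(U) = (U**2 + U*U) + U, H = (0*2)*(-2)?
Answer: 0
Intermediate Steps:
H = 0 (H = 0*(-2) = 0)
F(U) = U + 2*U**2 (F(U) = (U**2 + U**2) + U = 2*U**2 + U = U + 2*U**2)
-F(H) = -0*(1 + 2*0) = -0*(1 + 0) = -0 = -1*0 = 0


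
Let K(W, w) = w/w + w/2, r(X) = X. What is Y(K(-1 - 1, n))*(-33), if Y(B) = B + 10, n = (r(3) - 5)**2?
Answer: -429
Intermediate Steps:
n = 4 (n = (3 - 5)**2 = (-2)**2 = 4)
K(W, w) = 1 + w/2 (K(W, w) = 1 + w*(1/2) = 1 + w/2)
Y(B) = 10 + B
Y(K(-1 - 1, n))*(-33) = (10 + (1 + (1/2)*4))*(-33) = (10 + (1 + 2))*(-33) = (10 + 3)*(-33) = 13*(-33) = -429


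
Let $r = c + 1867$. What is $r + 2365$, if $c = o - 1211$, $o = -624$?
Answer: $2397$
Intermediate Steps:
$c = -1835$ ($c = -624 - 1211 = -1835$)
$r = 32$ ($r = -1835 + 1867 = 32$)
$r + 2365 = 32 + 2365 = 2397$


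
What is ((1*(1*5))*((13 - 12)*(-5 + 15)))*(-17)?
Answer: -850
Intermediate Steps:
((1*(1*5))*((13 - 12)*(-5 + 15)))*(-17) = ((1*5)*(1*10))*(-17) = (5*10)*(-17) = 50*(-17) = -850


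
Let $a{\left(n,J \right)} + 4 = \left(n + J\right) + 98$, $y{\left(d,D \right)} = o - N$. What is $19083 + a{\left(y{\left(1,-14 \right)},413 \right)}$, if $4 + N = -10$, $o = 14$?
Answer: $19618$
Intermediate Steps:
$N = -14$ ($N = -4 - 10 = -14$)
$y{\left(d,D \right)} = 28$ ($y{\left(d,D \right)} = 14 - -14 = 14 + 14 = 28$)
$a{\left(n,J \right)} = 94 + J + n$ ($a{\left(n,J \right)} = -4 + \left(\left(n + J\right) + 98\right) = -4 + \left(\left(J + n\right) + 98\right) = -4 + \left(98 + J + n\right) = 94 + J + n$)
$19083 + a{\left(y{\left(1,-14 \right)},413 \right)} = 19083 + \left(94 + 413 + 28\right) = 19083 + 535 = 19618$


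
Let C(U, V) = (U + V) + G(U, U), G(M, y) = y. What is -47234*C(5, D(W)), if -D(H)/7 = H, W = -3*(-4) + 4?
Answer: 4817868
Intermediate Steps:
W = 16 (W = 12 + 4 = 16)
D(H) = -7*H
C(U, V) = V + 2*U (C(U, V) = (U + V) + U = V + 2*U)
-47234*C(5, D(W)) = -47234*(-7*16 + 2*5) = -47234*(-112 + 10) = -47234*(-102) = 4817868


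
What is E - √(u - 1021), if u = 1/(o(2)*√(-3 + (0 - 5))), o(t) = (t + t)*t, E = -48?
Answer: -48 - √(-65344 - 2*I*√2)/8 ≈ -48.001 + 31.953*I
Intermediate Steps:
o(t) = 2*t² (o(t) = (2*t)*t = 2*t²)
u = -I*√2/32 (u = 1/((2*2²)*√(-3 + (0 - 5))) = 1/((2*4)*√(-3 - 5)) = 1/(8*√(-8)) = 1/(8*(2*I*√2)) = 1/(16*I*√2) = -I*√2/32 ≈ -0.044194*I)
E - √(u - 1021) = -48 - √(-I*√2/32 - 1021) = -48 - √(-1021 - I*√2/32)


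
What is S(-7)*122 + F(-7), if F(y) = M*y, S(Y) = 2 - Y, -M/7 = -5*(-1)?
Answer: 1343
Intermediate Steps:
M = -35 (M = -(-35)*(-1) = -7*5 = -35)
F(y) = -35*y
S(-7)*122 + F(-7) = (2 - 1*(-7))*122 - 35*(-7) = (2 + 7)*122 + 245 = 9*122 + 245 = 1098 + 245 = 1343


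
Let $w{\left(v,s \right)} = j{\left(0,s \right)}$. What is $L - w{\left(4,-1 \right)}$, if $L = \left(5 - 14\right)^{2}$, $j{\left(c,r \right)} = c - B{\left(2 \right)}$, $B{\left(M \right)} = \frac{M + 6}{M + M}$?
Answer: $83$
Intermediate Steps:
$B{\left(M \right)} = \frac{6 + M}{2 M}$
$j{\left(c,r \right)} = -2 + c$ ($j{\left(c,r \right)} = c - \frac{6 + 2}{2 \cdot 2} = c - \frac{1}{2} \cdot \frac{1}{2} \cdot 8 = c - 2 = -2 + c$)
$w{\left(v,s \right)} = -2$ ($w{\left(v,s \right)} = -2 + 0 = -2$)
$L = 81$ ($L = \left(-9\right)^{2} = 81$)
$L - w{\left(4,-1 \right)} = 81 - -2 = 81 + 2 = 83$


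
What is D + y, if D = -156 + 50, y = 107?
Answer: 1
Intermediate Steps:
D = -106
D + y = -106 + 107 = 1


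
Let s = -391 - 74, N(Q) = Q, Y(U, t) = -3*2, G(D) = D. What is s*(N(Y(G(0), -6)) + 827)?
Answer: -381765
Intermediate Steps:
Y(U, t) = -6 (Y(U, t) = -3*2 = -6)
s = -465
s*(N(Y(G(0), -6)) + 827) = -465*(-6 + 827) = -465*821 = -381765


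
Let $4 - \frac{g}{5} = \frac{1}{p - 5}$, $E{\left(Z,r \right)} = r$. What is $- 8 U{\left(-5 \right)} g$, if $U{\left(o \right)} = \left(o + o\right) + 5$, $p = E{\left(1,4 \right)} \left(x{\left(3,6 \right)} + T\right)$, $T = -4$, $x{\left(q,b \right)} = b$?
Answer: $\frac{2200}{3} \approx 733.33$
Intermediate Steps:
$p = 8$ ($p = 4 \left(6 - 4\right) = 4 \cdot 2 = 8$)
$U{\left(o \right)} = 5 + 2 o$ ($U{\left(o \right)} = 2 o + 5 = 5 + 2 o$)
$g = \frac{55}{3}$ ($g = 20 - \frac{5}{8 - 5} = 20 - \frac{5}{3} = \frac{55}{3} \approx 18.333$)
$- 8 U{\left(-5 \right)} g = - 8 \left(5 + 2 \left(-5\right)\right) \frac{55}{3} = - 8 \left(5 - 10\right) \frac{55}{3} = \left(-8\right) \left(-5\right) \frac{55}{3} = 40 \cdot \frac{55}{3} = \frac{2200}{3}$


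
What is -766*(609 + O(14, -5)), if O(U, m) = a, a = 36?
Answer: -494070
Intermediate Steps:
O(U, m) = 36
-766*(609 + O(14, -5)) = -766*(609 + 36) = -766*645 = -494070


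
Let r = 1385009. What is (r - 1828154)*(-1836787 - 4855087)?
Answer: 2965470503730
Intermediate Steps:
(r - 1828154)*(-1836787 - 4855087) = (1385009 - 1828154)*(-1836787 - 4855087) = -443145*(-6691874) = 2965470503730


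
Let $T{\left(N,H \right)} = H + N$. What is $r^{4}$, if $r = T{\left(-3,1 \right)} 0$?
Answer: $0$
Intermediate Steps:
$r = 0$ ($r = \left(1 - 3\right) 0 = \left(-2\right) 0 = 0$)
$r^{4} = 0^{4} = 0$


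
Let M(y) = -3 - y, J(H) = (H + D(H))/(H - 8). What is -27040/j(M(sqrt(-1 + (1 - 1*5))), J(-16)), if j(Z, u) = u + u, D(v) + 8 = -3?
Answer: -108160/9 ≈ -12018.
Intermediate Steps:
D(v) = -11 (D(v) = -8 - 3 = -11)
J(H) = (-11 + H)/(-8 + H) (J(H) = (H - 11)/(H - 8) = (-11 + H)/(-8 + H))
j(Z, u) = 2*u
-27040/j(M(sqrt(-1 + (1 - 1*5))), J(-16)) = -27040*(-8 - 16)/(2*(-11 - 16)) = -27040/(2*(-27/(-24))) = -27040/(2*(-1/24*(-27))) = -27040/(2*(9/8)) = -27040/9/4 = -27040*4/9 = -108160/9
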